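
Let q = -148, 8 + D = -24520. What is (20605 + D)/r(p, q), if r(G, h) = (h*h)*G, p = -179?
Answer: 3923/3920816 ≈ 0.0010006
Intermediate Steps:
D = -24528 (D = -8 - 24520 = -24528)
r(G, h) = G*h**2 (r(G, h) = h**2*G = G*h**2)
(20605 + D)/r(p, q) = (20605 - 24528)/((-179*(-148)**2)) = -3923/((-179*21904)) = -3923/(-3920816) = -3923*(-1/3920816) = 3923/3920816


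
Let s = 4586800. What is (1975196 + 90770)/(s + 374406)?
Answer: 1032983/2480603 ≈ 0.41642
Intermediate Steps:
(1975196 + 90770)/(s + 374406) = (1975196 + 90770)/(4586800 + 374406) = 2065966/4961206 = 2065966*(1/4961206) = 1032983/2480603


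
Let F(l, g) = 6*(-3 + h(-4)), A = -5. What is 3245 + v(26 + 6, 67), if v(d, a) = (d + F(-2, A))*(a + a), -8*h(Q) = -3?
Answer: 10845/2 ≈ 5422.5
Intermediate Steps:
h(Q) = 3/8 (h(Q) = -1/8*(-3) = 3/8)
F(l, g) = -63/4 (F(l, g) = 6*(-3 + 3/8) = 6*(-21/8) = -63/4)
v(d, a) = 2*a*(-63/4 + d) (v(d, a) = (d - 63/4)*(a + a) = (-63/4 + d)*(2*a) = 2*a*(-63/4 + d))
3245 + v(26 + 6, 67) = 3245 + (1/2)*67*(-63 + 4*(26 + 6)) = 3245 + (1/2)*67*(-63 + 4*32) = 3245 + (1/2)*67*(-63 + 128) = 3245 + (1/2)*67*65 = 3245 + 4355/2 = 10845/2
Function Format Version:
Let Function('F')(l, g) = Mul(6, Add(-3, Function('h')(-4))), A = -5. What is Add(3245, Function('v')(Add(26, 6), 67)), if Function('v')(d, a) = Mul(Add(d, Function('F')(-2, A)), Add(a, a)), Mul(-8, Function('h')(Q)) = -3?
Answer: Rational(10845, 2) ≈ 5422.5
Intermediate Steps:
Function('h')(Q) = Rational(3, 8) (Function('h')(Q) = Mul(Rational(-1, 8), -3) = Rational(3, 8))
Function('F')(l, g) = Rational(-63, 4) (Function('F')(l, g) = Mul(6, Add(-3, Rational(3, 8))) = Mul(6, Rational(-21, 8)) = Rational(-63, 4))
Function('v')(d, a) = Mul(2, a, Add(Rational(-63, 4), d)) (Function('v')(d, a) = Mul(Add(d, Rational(-63, 4)), Add(a, a)) = Mul(Add(Rational(-63, 4), d), Mul(2, a)) = Mul(2, a, Add(Rational(-63, 4), d)))
Add(3245, Function('v')(Add(26, 6), 67)) = Add(3245, Mul(Rational(1, 2), 67, Add(-63, Mul(4, Add(26, 6))))) = Add(3245, Mul(Rational(1, 2), 67, Add(-63, Mul(4, 32)))) = Add(3245, Mul(Rational(1, 2), 67, Add(-63, 128))) = Add(3245, Mul(Rational(1, 2), 67, 65)) = Add(3245, Rational(4355, 2)) = Rational(10845, 2)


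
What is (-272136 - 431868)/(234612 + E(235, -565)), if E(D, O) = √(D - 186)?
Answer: -100572/33517 ≈ -3.0006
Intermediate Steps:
E(D, O) = √(-186 + D)
(-272136 - 431868)/(234612 + E(235, -565)) = (-272136 - 431868)/(234612 + √(-186 + 235)) = -704004/(234612 + √49) = -704004/(234612 + 7) = -704004/234619 = -704004*1/234619 = -100572/33517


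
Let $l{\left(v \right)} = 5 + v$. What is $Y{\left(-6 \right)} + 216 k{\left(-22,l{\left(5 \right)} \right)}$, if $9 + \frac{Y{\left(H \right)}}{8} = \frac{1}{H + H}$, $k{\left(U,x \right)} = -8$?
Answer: $- \frac{5402}{3} \approx -1800.7$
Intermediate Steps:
$Y{\left(H \right)} = -72 + \frac{4}{H}$ ($Y{\left(H \right)} = -72 + \frac{8}{H + H} = -72 + \frac{8}{2 H} = -72 + 8 \frac{1}{2 H} = -72 + \frac{4}{H}$)
$Y{\left(-6 \right)} + 216 k{\left(-22,l{\left(5 \right)} \right)} = \left(-72 + \frac{4}{-6}\right) + 216 \left(-8\right) = \left(-72 + 4 \left(- \frac{1}{6}\right)\right) - 1728 = \left(-72 - \frac{2}{3}\right) - 1728 = - \frac{218}{3} - 1728 = - \frac{5402}{3}$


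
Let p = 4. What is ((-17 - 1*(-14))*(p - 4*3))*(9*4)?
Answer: 864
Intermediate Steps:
((-17 - 1*(-14))*(p - 4*3))*(9*4) = ((-17 - 1*(-14))*(4 - 4*3))*(9*4) = ((-17 + 14)*(4 - 12))*36 = -3*(-8)*36 = 24*36 = 864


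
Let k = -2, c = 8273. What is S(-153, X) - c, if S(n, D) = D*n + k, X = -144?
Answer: 13757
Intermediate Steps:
S(n, D) = -2 + D*n (S(n, D) = D*n - 2 = -2 + D*n)
S(-153, X) - c = (-2 - 144*(-153)) - 1*8273 = (-2 + 22032) - 8273 = 22030 - 8273 = 13757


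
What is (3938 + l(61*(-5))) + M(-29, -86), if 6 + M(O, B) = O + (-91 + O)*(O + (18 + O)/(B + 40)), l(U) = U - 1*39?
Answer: 161237/23 ≈ 7010.3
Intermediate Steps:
l(U) = -39 + U (l(U) = U - 39 = -39 + U)
M(O, B) = -6 + O + (-91 + O)*(O + (18 + O)/(40 + B)) (M(O, B) = -6 + (O + (-91 + O)*(O + (18 + O)/(B + 40))) = -6 + (O + (-91 + O)*(O + (18 + O)/(40 + B))) = -6 + O + (-91 + O)*(O + (18 + O)/(40 + B)))
(3938 + l(61*(-5))) + M(-29, -86) = (3938 + (-39 + 61*(-5))) + (-1878 - 3673*(-29) - 6*(-86) + 41*(-29)² - 86*(-29)² - 90*(-86)*(-29))/(40 - 86) = (3938 + (-39 - 305)) + (-1878 + 106517 + 516 + 41*841 - 86*841 - 224460)/(-46) = (3938 - 344) - (-1878 + 106517 + 516 + 34481 - 72326 - 224460)/46 = 3594 - 1/46*(-157150) = 3594 + 78575/23 = 161237/23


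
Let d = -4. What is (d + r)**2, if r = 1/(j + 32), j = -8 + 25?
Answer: 38025/2401 ≈ 15.837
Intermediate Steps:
j = 17
r = 1/49 (r = 1/(17 + 32) = 1/49 ≈ 0.020408)
(d + r)**2 = (-4 + 1/49)**2 = (-195/49)**2 = 38025/2401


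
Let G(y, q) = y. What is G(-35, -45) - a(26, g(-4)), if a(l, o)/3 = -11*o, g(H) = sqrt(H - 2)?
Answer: -35 + 33*I*sqrt(6) ≈ -35.0 + 80.833*I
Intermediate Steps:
g(H) = sqrt(-2 + H)
a(l, o) = -33*o (a(l, o) = 3*(-11*o) = -33*o)
G(-35, -45) - a(26, g(-4)) = -35 - (-33)*sqrt(-2 - 4) = -35 - (-33)*sqrt(-6) = -35 - (-33)*I*sqrt(6) = -35 + 33*I*sqrt(6)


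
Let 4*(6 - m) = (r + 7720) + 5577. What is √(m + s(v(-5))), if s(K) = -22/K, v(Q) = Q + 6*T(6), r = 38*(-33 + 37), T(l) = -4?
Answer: I*√11287873/58 ≈ 57.927*I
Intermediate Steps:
r = 152 (r = 38*4 = 152)
v(Q) = -24 + Q (v(Q) = Q + 6*(-4) = Q - 24 = -24 + Q)
m = -13425/4 (m = 6 - ((152 + 7720) + 5577)/4 = 6 - (7872 + 5577)/4 = 6 - ¼*13449 = 6 - 13449/4 = -13425/4 ≈ -3356.3)
√(m + s(v(-5))) = √(-13425/4 - 22/(-24 - 5)) = √(-13425/4 - 22/(-29)) = √(-13425/4 - 22*(-1/29)) = √(-13425/4 + 22/29) = √(-389237/116) = I*√11287873/58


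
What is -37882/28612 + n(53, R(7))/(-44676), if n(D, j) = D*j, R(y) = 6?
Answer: -35448226/26630619 ≈ -1.3311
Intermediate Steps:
-37882/28612 + n(53, R(7))/(-44676) = -37882/28612 + (53*6)/(-44676) = -37882*1/28612 + 318*(-1/44676) = -18941/14306 - 53/7446 = -35448226/26630619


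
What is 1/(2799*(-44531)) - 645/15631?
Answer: -80394279136/1948283306739 ≈ -0.041264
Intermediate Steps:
1/(2799*(-44531)) - 645/15631 = (1/2799)*(-1/44531) - 645*1/15631 = -1/124642269 - 645/15631 = -80394279136/1948283306739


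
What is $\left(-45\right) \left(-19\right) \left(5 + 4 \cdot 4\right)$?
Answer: $17955$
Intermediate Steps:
$\left(-45\right) \left(-19\right) \left(5 + 4 \cdot 4\right) = 855 \left(5 + 16\right) = 855 \cdot 21 = 17955$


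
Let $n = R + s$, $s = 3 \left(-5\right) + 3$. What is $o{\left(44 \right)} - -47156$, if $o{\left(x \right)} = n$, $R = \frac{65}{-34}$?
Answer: $\frac{1602831}{34} \approx 47142.0$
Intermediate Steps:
$s = -12$ ($s = -15 + 3 = -12$)
$R = - \frac{65}{34}$ ($R = 65 \left(- \frac{1}{34}\right) = - \frac{65}{34} \approx -1.9118$)
$n = - \frac{473}{34}$ ($n = - \frac{65}{34} - 12 = - \frac{473}{34} \approx -13.912$)
$o{\left(x \right)} = - \frac{473}{34}$
$o{\left(44 \right)} - -47156 = - \frac{473}{34} - -47156 = - \frac{473}{34} + 47156 = \frac{1602831}{34}$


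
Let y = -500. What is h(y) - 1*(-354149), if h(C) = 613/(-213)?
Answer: 75433124/213 ≈ 3.5415e+5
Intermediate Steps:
h(C) = -613/213 (h(C) = 613*(-1/213) = -613/213)
h(y) - 1*(-354149) = -613/213 - 1*(-354149) = -613/213 + 354149 = 75433124/213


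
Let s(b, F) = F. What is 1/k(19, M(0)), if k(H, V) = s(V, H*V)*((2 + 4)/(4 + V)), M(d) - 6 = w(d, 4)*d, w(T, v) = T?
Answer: 5/342 ≈ 0.014620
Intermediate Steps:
M(d) = 6 + d² (M(d) = 6 + d*d = 6 + d²)
k(H, V) = 6*H*V/(4 + V) (k(H, V) = (H*V)*((2 + 4)/(4 + V)) = (H*V)*(6/(4 + V)) = 6*H*V/(4 + V))
1/k(19, M(0)) = 1/(6*19*(6 + 0²)/(4 + (6 + 0²))) = 1/(6*19*(6 + 0)/(4 + (6 + 0))) = 1/(6*19*6/(4 + 6)) = 1/(6*19*6/10) = 1/(6*19*6*(⅒)) = 1/(342/5) = 5/342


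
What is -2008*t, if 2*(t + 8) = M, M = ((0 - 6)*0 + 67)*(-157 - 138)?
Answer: 19860124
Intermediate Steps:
M = -19765 (M = (-6*0 + 67)*(-295) = (0 + 67)*(-295) = 67*(-295) = -19765)
t = -19781/2 (t = -8 + (½)*(-19765) = -8 - 19765/2 = -19781/2 ≈ -9890.5)
-2008*t = -2008*(-19781/2) = 19860124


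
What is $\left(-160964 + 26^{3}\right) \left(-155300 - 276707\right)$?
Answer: $61944619716$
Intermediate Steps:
$\left(-160964 + 26^{3}\right) \left(-155300 - 276707\right) = \left(-160964 + 17576\right) \left(-432007\right) = \left(-143388\right) \left(-432007\right) = 61944619716$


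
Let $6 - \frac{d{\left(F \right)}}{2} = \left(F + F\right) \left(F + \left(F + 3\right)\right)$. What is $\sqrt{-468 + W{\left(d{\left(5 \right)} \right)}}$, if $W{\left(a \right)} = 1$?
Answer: $i \sqrt{467} \approx 21.61 i$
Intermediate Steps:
$d{\left(F \right)} = 12 - 4 F \left(3 + 2 F\right)$ ($d{\left(F \right)} = 12 - 2 \left(F + F\right) \left(F + \left(F + 3\right)\right) = 12 - 2 \cdot 2 F \left(F + \left(3 + F\right)\right) = 12 - 2 \cdot 2 F \left(3 + 2 F\right) = 12 - 4 F \left(3 + 2 F\right)$)
$\sqrt{-468 + W{\left(d{\left(5 \right)} \right)}} = \sqrt{-468 + 1} = \sqrt{-467} = i \sqrt{467}$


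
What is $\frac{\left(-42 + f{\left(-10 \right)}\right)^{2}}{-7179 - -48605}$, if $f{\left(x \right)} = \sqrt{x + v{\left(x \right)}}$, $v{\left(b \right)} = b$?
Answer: $\frac{872}{20713} - \frac{12 i \sqrt{5}}{2959} \approx 0.042099 - 0.0090682 i$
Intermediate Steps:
$f{\left(x \right)} = \sqrt{2} \sqrt{x}$ ($f{\left(x \right)} = \sqrt{x + x} = \sqrt{2 x} = \sqrt{2} \sqrt{x}$)
$\frac{\left(-42 + f{\left(-10 \right)}\right)^{2}}{-7179 - -48605} = \frac{\left(-42 + \sqrt{2} \sqrt{-10}\right)^{2}}{-7179 - -48605} = \frac{\left(-42 + \sqrt{2} i \sqrt{10}\right)^{2}}{-7179 + 48605} = \frac{\left(-42 + 2 i \sqrt{5}\right)^{2}}{41426}$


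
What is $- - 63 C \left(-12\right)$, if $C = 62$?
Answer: $-46872$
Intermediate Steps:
$- - 63 C \left(-12\right) = - \left(-63\right) 62 \left(-12\right) = - \left(-3906\right) \left(-12\right) = \left(-1\right) 46872 = -46872$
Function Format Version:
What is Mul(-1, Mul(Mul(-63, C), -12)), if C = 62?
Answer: -46872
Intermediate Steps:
Mul(-1, Mul(Mul(-63, C), -12)) = Mul(-1, Mul(Mul(-63, 62), -12)) = Mul(-1, Mul(-3906, -12)) = Mul(-1, 46872) = -46872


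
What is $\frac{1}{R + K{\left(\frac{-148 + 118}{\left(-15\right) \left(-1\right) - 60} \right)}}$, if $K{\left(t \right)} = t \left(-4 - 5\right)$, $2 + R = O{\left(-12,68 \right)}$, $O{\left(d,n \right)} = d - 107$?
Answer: $- \frac{1}{127} \approx -0.007874$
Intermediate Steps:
$O{\left(d,n \right)} = -107 + d$
$R = -121$ ($R = -2 - 119 = -121$)
$K{\left(t \right)} = - 9 t$ ($K{\left(t \right)} = t \left(-9\right) = - 9 t$)
$\frac{1}{R + K{\left(\frac{-148 + 118}{\left(-15\right) \left(-1\right) - 60} \right)}} = \frac{1}{-121 - 9 \frac{-148 + 118}{\left(-15\right) \left(-1\right) - 60}} = \frac{1}{-121 - 9 \left(- \frac{30}{15 - 60}\right)} = \frac{1}{-121 - 9 \left(- \frac{30}{-45}\right)} = \frac{1}{-121 - 9 \left(\left(-30\right) \left(- \frac{1}{45}\right)\right)} = \frac{1}{-121 - 6} = \frac{1}{-127} = - \frac{1}{127}$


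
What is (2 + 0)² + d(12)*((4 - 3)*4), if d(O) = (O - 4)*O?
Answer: 388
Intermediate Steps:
d(O) = O*(-4 + O) (d(O) = (-4 + O)*O = O*(-4 + O))
(2 + 0)² + d(12)*((4 - 3)*4) = (2 + 0)² + (12*(-4 + 12))*((4 - 3)*4) = 2² + (12*8)*(1*4) = 4 + 96*4 = 4 + 384 = 388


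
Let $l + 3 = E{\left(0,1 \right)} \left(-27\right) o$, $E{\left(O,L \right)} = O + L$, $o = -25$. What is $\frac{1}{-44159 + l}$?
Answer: $- \frac{1}{43487} \approx -2.2995 \cdot 10^{-5}$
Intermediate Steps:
$E{\left(O,L \right)} = L + O$
$l = 672$ ($l = -3 + \left(1 + 0\right) \left(-27\right) \left(-25\right) = -3 + 1 \left(-27\right) \left(-25\right) = -3 - -675 = -3 + 675 = 672$)
$\frac{1}{-44159 + l} = \frac{1}{-44159 + 672} = \frac{1}{-43487} = - \frac{1}{43487}$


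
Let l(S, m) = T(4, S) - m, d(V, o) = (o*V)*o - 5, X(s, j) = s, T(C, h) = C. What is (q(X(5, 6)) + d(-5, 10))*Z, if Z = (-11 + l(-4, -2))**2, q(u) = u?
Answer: -12500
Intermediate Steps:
d(V, o) = -5 + V*o**2 (d(V, o) = (V*o)*o - 5 = V*o**2 - 5 = -5 + V*o**2)
l(S, m) = 4 - m
Z = 25 (Z = (-11 + (4 - 1*(-2)))**2 = (-11 + (4 + 2))**2 = (-11 + 6)**2 = (-5)**2 = 25)
(q(X(5, 6)) + d(-5, 10))*Z = (5 + (-5 - 5*10**2))*25 = (5 + (-5 - 5*100))*25 = (5 + (-5 - 500))*25 = (5 - 505)*25 = -500*25 = -12500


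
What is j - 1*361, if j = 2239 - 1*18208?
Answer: -16330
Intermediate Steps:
j = -15969 (j = 2239 - 18208 = -15969)
j - 1*361 = -15969 - 1*361 = -15969 - 361 = -16330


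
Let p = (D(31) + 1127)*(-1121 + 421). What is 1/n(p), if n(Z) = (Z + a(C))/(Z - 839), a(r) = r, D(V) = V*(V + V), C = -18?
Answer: 2135139/2134318 ≈ 1.0004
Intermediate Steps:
D(V) = 2*V² (D(V) = V*(2*V) = 2*V²)
p = -2134300 (p = (2*31² + 1127)*(-1121 + 421) = (2*961 + 1127)*(-700) = (1922 + 1127)*(-700) = 3049*(-700) = -2134300)
n(Z) = (-18 + Z)/(-839 + Z) (n(Z) = (Z - 18)/(Z - 839) = (-18 + Z)/(-839 + Z))
1/n(p) = 1/((-18 - 2134300)/(-839 - 2134300)) = 1/(-2134318/(-2135139)) = 1/(-1/2135139*(-2134318)) = 1/(2134318/2135139) = 2135139/2134318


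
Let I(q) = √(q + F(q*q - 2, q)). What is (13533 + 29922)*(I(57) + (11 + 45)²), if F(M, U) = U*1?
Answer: 136274880 + 43455*√114 ≈ 1.3674e+8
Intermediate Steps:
F(M, U) = U
I(q) = √2*√q (I(q) = √(q + q) = √(2*q) = √2*√q)
(13533 + 29922)*(I(57) + (11 + 45)²) = (13533 + 29922)*(√2*√57 + (11 + 45)²) = 43455*(√114 + 56²) = 43455*(√114 + 3136) = 43455*(3136 + √114) = 136274880 + 43455*√114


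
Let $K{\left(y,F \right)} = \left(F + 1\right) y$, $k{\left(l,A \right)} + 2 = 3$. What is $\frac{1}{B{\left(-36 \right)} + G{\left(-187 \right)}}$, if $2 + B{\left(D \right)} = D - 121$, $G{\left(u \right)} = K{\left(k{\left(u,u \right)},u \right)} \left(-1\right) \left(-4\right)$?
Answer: $- \frac{1}{903} \approx -0.0011074$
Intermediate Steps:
$k{\left(l,A \right)} = 1$ ($k{\left(l,A \right)} = -2 + 3 = 1$)
$K{\left(y,F \right)} = y \left(1 + F\right)$ ($K{\left(y,F \right)} = \left(1 + F\right) y = y \left(1 + F\right)$)
$G{\left(u \right)} = 4 + 4 u$ ($G{\left(u \right)} = 1 \left(1 + u\right) \left(-1\right) \left(-4\right) = \left(1 + u\right) \left(-1\right) \left(-4\right) = \left(-1 - u\right) \left(-4\right) = 4 + 4 u$)
$B{\left(D \right)} = -123 + D$ ($B{\left(D \right)} = -2 + \left(D - 121\right) = -2 + \left(-121 + D\right) = -123 + D$)
$\frac{1}{B{\left(-36 \right)} + G{\left(-187 \right)}} = \frac{1}{\left(-123 - 36\right) + \left(4 + 4 \left(-187\right)\right)} = \frac{1}{-159 + \left(4 - 748\right)} = \frac{1}{-159 - 744} = \frac{1}{-903} = - \frac{1}{903}$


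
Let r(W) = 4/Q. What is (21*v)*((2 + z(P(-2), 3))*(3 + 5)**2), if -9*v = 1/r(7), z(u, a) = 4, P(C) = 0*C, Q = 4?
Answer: -896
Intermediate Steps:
r(W) = 1 (r(W) = 4/4 = 4*(1/4) = 1)
P(C) = 0
v = -1/9 (v = -1/9/1 = -1/9*1 = -1/9 ≈ -0.11111)
(21*v)*((2 + z(P(-2), 3))*(3 + 5)**2) = (21*(-1/9))*((2 + 4)*(3 + 5)**2) = -14*8**2 = -14*64 = -7/3*384 = -896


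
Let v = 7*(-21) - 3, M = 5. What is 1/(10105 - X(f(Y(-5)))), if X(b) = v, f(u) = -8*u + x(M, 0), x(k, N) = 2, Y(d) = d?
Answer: 1/10255 ≈ 9.7513e-5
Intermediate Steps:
v = -150 (v = -147 - 3 = -150)
f(u) = 2 - 8*u (f(u) = -8*u + 2 = 2 - 8*u)
X(b) = -150
1/(10105 - X(f(Y(-5)))) = 1/(10105 - 1*(-150)) = 1/(10105 + 150) = 1/10255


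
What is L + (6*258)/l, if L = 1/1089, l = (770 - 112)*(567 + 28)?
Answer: 1038641/213177195 ≈ 0.0048722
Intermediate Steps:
l = 391510 (l = 658*595 = 391510)
L = 1/1089 ≈ 0.00091827
L + (6*258)/l = 1/1089 + (6*258)/391510 = 1/1089 + 1548*(1/391510) = 1/1089 + 774/195755 = 1038641/213177195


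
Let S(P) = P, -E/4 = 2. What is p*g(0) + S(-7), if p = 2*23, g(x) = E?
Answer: -375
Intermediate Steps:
E = -8 (E = -4*2 = -8)
g(x) = -8
p = 46
p*g(0) + S(-7) = 46*(-8) - 7 = -368 - 7 = -375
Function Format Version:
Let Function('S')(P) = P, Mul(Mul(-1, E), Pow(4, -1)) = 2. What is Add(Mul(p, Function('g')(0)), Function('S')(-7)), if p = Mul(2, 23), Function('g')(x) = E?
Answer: -375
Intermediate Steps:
E = -8 (E = Mul(-4, 2) = -8)
Function('g')(x) = -8
p = 46
Add(Mul(p, Function('g')(0)), Function('S')(-7)) = Add(Mul(46, -8), -7) = Add(-368, -7) = -375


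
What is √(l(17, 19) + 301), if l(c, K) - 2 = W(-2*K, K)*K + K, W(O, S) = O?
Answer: 20*I ≈ 20.0*I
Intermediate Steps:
l(c, K) = 2 + K - 2*K² (l(c, K) = 2 + ((-2*K)*K + K) = 2 + (-2*K² + K) = 2 + (K - 2*K²) = 2 + K - 2*K²)
√(l(17, 19) + 301) = √((2 + 19 - 2*19²) + 301) = √((2 + 19 - 2*361) + 301) = √((2 + 19 - 722) + 301) = √(-701 + 301) = √(-400) = 20*I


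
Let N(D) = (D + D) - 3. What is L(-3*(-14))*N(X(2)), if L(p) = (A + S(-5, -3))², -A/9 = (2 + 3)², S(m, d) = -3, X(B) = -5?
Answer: -675792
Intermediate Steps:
N(D) = -3 + 2*D (N(D) = 2*D - 3 = -3 + 2*D)
A = -225 (A = -9*(2 + 3)² = -9*5² = -9*25 = -225)
L(p) = 51984 (L(p) = (-225 - 3)² = (-228)² = 51984)
L(-3*(-14))*N(X(2)) = 51984*(-3 + 2*(-5)) = 51984*(-3 - 10) = 51984*(-13) = -675792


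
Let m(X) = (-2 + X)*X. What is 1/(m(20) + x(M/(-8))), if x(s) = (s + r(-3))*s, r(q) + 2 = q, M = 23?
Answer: 64/24489 ≈ 0.0026134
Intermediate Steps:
r(q) = -2 + q
x(s) = s*(-5 + s) (x(s) = (s + (-2 - 3))*s = (s - 5)*s = (-5 + s)*s = s*(-5 + s))
m(X) = X*(-2 + X)
1/(m(20) + x(M/(-8))) = 1/(20*(-2 + 20) + (23/(-8))*(-5 + 23/(-8))) = 1/(20*18 + (23*(-⅛))*(-5 + 23*(-⅛))) = 1/(360 - 23*(-5 - 23/8)/8) = 1/(360 - 23/8*(-63/8)) = 1/(360 + 1449/64) = 1/(24489/64) = 64/24489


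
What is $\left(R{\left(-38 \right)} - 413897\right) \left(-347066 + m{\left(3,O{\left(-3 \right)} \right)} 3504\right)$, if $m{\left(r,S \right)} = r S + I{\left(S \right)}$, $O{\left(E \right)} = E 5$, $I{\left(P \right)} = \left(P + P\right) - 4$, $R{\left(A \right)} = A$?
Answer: $258246595670$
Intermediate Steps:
$I{\left(P \right)} = -4 + 2 P$ ($I{\left(P \right)} = 2 P - 4 = -4 + 2 P$)
$O{\left(E \right)} = 5 E$
$m{\left(r,S \right)} = -4 + 2 S + S r$ ($m{\left(r,S \right)} = r S + \left(-4 + 2 S\right) = S r + \left(-4 + 2 S\right) = -4 + 2 S + S r$)
$\left(R{\left(-38 \right)} - 413897\right) \left(-347066 + m{\left(3,O{\left(-3 \right)} \right)} 3504\right) = \left(-38 - 413897\right) \left(-347066 + \left(-4 + 2 \cdot 5 \left(-3\right) + 5 \left(-3\right) 3\right) 3504\right) = - 413935 \left(-347066 + \left(-4 + 2 \left(-15\right) - 45\right) 3504\right) = - 413935 \left(-347066 + \left(-4 - 30 - 45\right) 3504\right) = - 413935 \left(-347066 - 276816\right) = \left(-413935\right) \left(-623882\right) = 258246595670$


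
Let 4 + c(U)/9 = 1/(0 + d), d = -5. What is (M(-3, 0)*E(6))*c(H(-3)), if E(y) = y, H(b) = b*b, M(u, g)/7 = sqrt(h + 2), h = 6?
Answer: -15876*sqrt(2)/5 ≈ -4490.4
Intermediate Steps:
M(u, g) = 14*sqrt(2) (M(u, g) = 7*sqrt(6 + 2) = 7*sqrt(8) = 7*(2*sqrt(2)) = 14*sqrt(2))
H(b) = b**2
c(U) = -189/5 (c(U) = -36 + 9/(0 - 5) = -36 + 9/(-5) = -36 + 9*(-1/5) = -36 - 9/5 = -189/5)
(M(-3, 0)*E(6))*c(H(-3)) = ((14*sqrt(2))*6)*(-189/5) = (84*sqrt(2))*(-189/5) = -15876*sqrt(2)/5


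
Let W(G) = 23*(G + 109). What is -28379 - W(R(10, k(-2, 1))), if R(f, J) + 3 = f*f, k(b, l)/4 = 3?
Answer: -33117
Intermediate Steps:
k(b, l) = 12 (k(b, l) = 4*3 = 12)
R(f, J) = -3 + f² (R(f, J) = -3 + f*f = -3 + f²)
W(G) = 2507 + 23*G (W(G) = 23*(109 + G) = 2507 + 23*G)
-28379 - W(R(10, k(-2, 1))) = -28379 - (2507 + 23*(-3 + 10²)) = -28379 - (2507 + 23*(-3 + 100)) = -28379 - (2507 + 23*97) = -28379 - (2507 + 2231) = -28379 - 1*4738 = -28379 - 4738 = -33117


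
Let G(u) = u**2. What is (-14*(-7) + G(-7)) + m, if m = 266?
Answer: 413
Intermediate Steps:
(-14*(-7) + G(-7)) + m = (-14*(-7) + (-7)**2) + 266 = (98 + 49) + 266 = 147 + 266 = 413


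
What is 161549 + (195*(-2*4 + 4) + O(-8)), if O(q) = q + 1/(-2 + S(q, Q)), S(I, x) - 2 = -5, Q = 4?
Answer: 803804/5 ≈ 1.6076e+5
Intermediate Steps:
S(I, x) = -3 (S(I, x) = 2 - 5 = -3)
O(q) = -⅕ + q (O(q) = q + 1/(-2 - 3) = q + 1/(-5) = q - ⅕ = -⅕ + q)
161549 + (195*(-2*4 + 4) + O(-8)) = 161549 + (195*(-2*4 + 4) + (-⅕ - 8)) = 161549 + (195*(-8 + 4) - 41/5) = 161549 + (195*(-4) - 41/5) = 161549 + (-780 - 41/5) = 161549 - 3941/5 = 803804/5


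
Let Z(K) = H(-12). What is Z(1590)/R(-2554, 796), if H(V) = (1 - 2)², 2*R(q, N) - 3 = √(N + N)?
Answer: -6/1583 + 4*√398/1583 ≈ 0.046620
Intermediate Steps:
R(q, N) = 3/2 + √2*√N/2 (R(q, N) = 3/2 + √(N + N)/2 = 3/2 + √(2*N)/2 = 3/2 + (√2*√N)/2 = 3/2 + √2*√N/2)
H(V) = 1 (H(V) = (-1)² = 1)
Z(K) = 1
Z(1590)/R(-2554, 796) = 1/(3/2 + √2*√796/2) = 1/(3/2 + √2*(2*√199)/2) = 1/(3/2 + √398)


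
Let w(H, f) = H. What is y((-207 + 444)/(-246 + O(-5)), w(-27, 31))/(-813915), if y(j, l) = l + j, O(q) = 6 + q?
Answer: 2284/66469725 ≈ 3.4361e-5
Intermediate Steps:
y(j, l) = j + l
y((-207 + 444)/(-246 + O(-5)), w(-27, 31))/(-813915) = ((-207 + 444)/(-246 + (6 - 5)) - 27)/(-813915) = (237/(-246 + 1) - 27)*(-1/813915) = (237/(-245) - 27)*(-1/813915) = (237*(-1/245) - 27)*(-1/813915) = (-237/245 - 27)*(-1/813915) = -6852/245*(-1/813915) = 2284/66469725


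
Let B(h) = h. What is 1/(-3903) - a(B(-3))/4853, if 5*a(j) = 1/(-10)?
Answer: -238747/947062950 ≈ -0.00025209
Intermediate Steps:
a(j) = -1/50 (a(j) = (⅕)/(-10) = (⅕)*(-⅒) = -1/50)
1/(-3903) - a(B(-3))/4853 = 1/(-3903) - (-1)/(50*4853) = -1/3903 - (-1)/(50*4853) = -1/3903 - 1*(-1/242650) = -1/3903 + 1/242650 = -238747/947062950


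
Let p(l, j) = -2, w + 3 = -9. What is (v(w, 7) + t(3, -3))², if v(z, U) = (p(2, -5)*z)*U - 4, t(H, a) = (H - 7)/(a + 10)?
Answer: 1308736/49 ≈ 26709.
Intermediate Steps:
w = -12 (w = -3 - 9 = -12)
t(H, a) = (-7 + H)/(10 + a)
v(z, U) = -4 - 2*U*z (v(z, U) = (-2*z)*U - 4 = -2*U*z - 4 = -4 - 2*U*z)
(v(w, 7) + t(3, -3))² = ((-4 - 2*7*(-12)) + (-7 + 3)/(10 - 3))² = ((-4 + 168) - 4/7)² = (164 + (⅐)*(-4))² = (164 - 4/7)² = (1144/7)² = 1308736/49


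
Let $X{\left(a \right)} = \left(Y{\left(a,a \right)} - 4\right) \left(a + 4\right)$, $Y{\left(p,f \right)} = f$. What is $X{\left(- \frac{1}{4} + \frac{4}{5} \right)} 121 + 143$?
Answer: $- \frac{702559}{400} \approx -1756.4$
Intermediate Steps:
$X{\left(a \right)} = \left(-4 + a\right) \left(4 + a\right)$ ($X{\left(a \right)} = \left(a - 4\right) \left(a + 4\right) = \left(-4 + a\right) \left(4 + a\right)$)
$X{\left(- \frac{1}{4} + \frac{4}{5} \right)} 121 + 143 = \left(-16 + \left(- \frac{1}{4} + \frac{4}{5}\right)^{2}\right) 121 + 143 = \left(-16 + \left(\frac{11}{20}\right)^{2}\right) 121 + 143 = \left(-16 + \frac{121}{400}\right) 121 + 143 = \left(- \frac{6279}{400}\right) 121 + 143 = - \frac{759759}{400} + 143 = - \frac{702559}{400}$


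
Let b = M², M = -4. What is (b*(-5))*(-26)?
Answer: 2080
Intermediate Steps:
b = 16 (b = (-4)² = 16)
(b*(-5))*(-26) = (16*(-5))*(-26) = -80*(-26) = 2080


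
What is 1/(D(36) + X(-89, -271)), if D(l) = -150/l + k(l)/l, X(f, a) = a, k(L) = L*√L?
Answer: -6/1615 ≈ -0.0037152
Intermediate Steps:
k(L) = L^(3/2)
D(l) = √l - 150/l (D(l) = -150/l + l^(3/2)/l = -150/l + √l = √l - 150/l)
1/(D(36) + X(-89, -271)) = 1/((-150 + 36^(3/2))/36 - 271) = 1/((-150 + 216)/36 - 271) = 1/((1/36)*66 - 271) = 1/(11/6 - 271) = 1/(-1615/6) = -6/1615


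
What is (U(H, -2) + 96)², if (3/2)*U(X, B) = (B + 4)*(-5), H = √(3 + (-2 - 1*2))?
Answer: 71824/9 ≈ 7980.4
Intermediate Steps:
H = I (H = √(3 + (-2 - 2)) = √(3 - 4) = √(-1) = I ≈ 1.0*I)
U(X, B) = -40/3 - 10*B/3 (U(X, B) = 2*((B + 4)*(-5))/3 = 2*((4 + B)*(-5))/3 = 2*(-20 - 5*B)/3 = -40/3 - 10*B/3)
(U(H, -2) + 96)² = ((-40/3 - 10/3*(-2)) + 96)² = ((-40/3 + 20/3) + 96)² = (-20/3 + 96)² = (268/3)² = 71824/9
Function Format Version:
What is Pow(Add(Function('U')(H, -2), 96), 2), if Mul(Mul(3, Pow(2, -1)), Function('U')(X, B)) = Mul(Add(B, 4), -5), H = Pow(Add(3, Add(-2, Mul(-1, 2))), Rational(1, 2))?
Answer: Rational(71824, 9) ≈ 7980.4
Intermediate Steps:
H = I (H = Pow(Add(3, Add(-2, -2)), Rational(1, 2)) = Pow(Add(3, -4), Rational(1, 2)) = Pow(-1, Rational(1, 2)) = I ≈ Mul(1.0000, I))
Function('U')(X, B) = Add(Rational(-40, 3), Mul(Rational(-10, 3), B)) (Function('U')(X, B) = Mul(Rational(2, 3), Mul(Add(B, 4), -5)) = Mul(Rational(2, 3), Mul(Add(4, B), -5)) = Mul(Rational(2, 3), Add(-20, Mul(-5, B))) = Add(Rational(-40, 3), Mul(Rational(-10, 3), B)))
Pow(Add(Function('U')(H, -2), 96), 2) = Pow(Add(Add(Rational(-40, 3), Mul(Rational(-10, 3), -2)), 96), 2) = Pow(Add(Add(Rational(-40, 3), Rational(20, 3)), 96), 2) = Pow(Add(Rational(-20, 3), 96), 2) = Pow(Rational(268, 3), 2) = Rational(71824, 9)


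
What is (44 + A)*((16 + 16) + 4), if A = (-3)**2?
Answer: 1908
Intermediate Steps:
A = 9
(44 + A)*((16 + 16) + 4) = (44 + 9)*((16 + 16) + 4) = 53*(32 + 4) = 53*36 = 1908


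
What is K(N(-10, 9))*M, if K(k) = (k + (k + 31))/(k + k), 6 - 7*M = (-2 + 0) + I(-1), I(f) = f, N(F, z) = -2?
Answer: -243/28 ≈ -8.6786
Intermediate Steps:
M = 9/7 (M = 6/7 - ((-2 + 0) - 1)/7 = 6/7 - (-2 - 1)/7 = 6/7 - 1/7*(-3) = 6/7 + 3/7 = 9/7 ≈ 1.2857)
K(k) = (31 + 2*k)/(2*k) (K(k) = (k + (31 + k))/((2*k)) = (31 + 2*k)*(1/(2*k)) = (31 + 2*k)/(2*k))
K(N(-10, 9))*M = ((31/2 - 2)/(-2))*(9/7) = -1/2*27/2*(9/7) = -27/4*9/7 = -243/28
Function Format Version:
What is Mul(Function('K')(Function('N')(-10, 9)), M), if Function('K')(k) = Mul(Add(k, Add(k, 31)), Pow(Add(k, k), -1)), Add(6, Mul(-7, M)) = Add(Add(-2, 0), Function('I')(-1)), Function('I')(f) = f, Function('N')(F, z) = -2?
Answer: Rational(-243, 28) ≈ -8.6786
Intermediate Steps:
M = Rational(9, 7) (M = Add(Rational(6, 7), Mul(Rational(-1, 7), Add(Add(-2, 0), -1))) = Add(Rational(6, 7), Mul(Rational(-1, 7), Add(-2, -1))) = Add(Rational(6, 7), Mul(Rational(-1, 7), -3)) = Add(Rational(6, 7), Rational(3, 7)) = Rational(9, 7) ≈ 1.2857)
Function('K')(k) = Mul(Rational(1, 2), Pow(k, -1), Add(31, Mul(2, k))) (Function('K')(k) = Mul(Add(k, Add(31, k)), Pow(Mul(2, k), -1)) = Mul(Add(31, Mul(2, k)), Mul(Rational(1, 2), Pow(k, -1))) = Mul(Rational(1, 2), Pow(k, -1), Add(31, Mul(2, k))))
Mul(Function('K')(Function('N')(-10, 9)), M) = Mul(Mul(Pow(-2, -1), Add(Rational(31, 2), -2)), Rational(9, 7)) = Mul(Mul(Rational(-1, 2), Rational(27, 2)), Rational(9, 7)) = Mul(Rational(-27, 4), Rational(9, 7)) = Rational(-243, 28)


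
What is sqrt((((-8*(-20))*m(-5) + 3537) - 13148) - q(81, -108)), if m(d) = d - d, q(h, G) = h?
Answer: 2*I*sqrt(2423) ≈ 98.448*I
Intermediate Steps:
m(d) = 0
sqrt((((-8*(-20))*m(-5) + 3537) - 13148) - q(81, -108)) = sqrt(((-8*(-20)*0 + 3537) - 13148) - 1*81) = sqrt(((160*0 + 3537) - 13148) - 81) = sqrt(((0 + 3537) - 13148) - 81) = sqrt((3537 - 13148) - 81) = sqrt(-9611 - 81) = sqrt(-9692) = 2*I*sqrt(2423)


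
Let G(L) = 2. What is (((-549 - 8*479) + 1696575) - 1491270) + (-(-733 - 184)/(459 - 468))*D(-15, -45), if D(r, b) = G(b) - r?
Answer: 1792727/9 ≈ 1.9919e+5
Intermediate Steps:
D(r, b) = 2 - r
(((-549 - 8*479) + 1696575) - 1491270) + (-(-733 - 184)/(459 - 468))*D(-15, -45) = (((-549 - 8*479) + 1696575) - 1491270) + (-(-733 - 184)/(459 - 468))*(2 - 1*(-15)) = (((-549 - 3832) + 1696575) - 1491270) + (-(-917)/(-9))*(2 + 15) = ((-4381 + 1696575) - 1491270) - (-917)*(-1)/9*17 = (1692194 - 1491270) - 1*917/9*17 = 200924 - 917/9*17 = 200924 - 15589/9 = 1792727/9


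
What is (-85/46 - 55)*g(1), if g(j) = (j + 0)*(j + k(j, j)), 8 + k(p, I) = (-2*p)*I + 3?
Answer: 7845/23 ≈ 341.09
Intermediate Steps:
k(p, I) = -5 - 2*I*p (k(p, I) = -8 + ((-2*p)*I + 3) = -8 + (-2*I*p + 3) = -8 + (3 - 2*I*p) = -5 - 2*I*p)
g(j) = j*(-5 + j - 2*j²) (g(j) = (j + 0)*(j + (-5 - 2*j*j)) = j*(j + (-5 - 2*j²)) = j*(-5 + j - 2*j²))
(-85/46 - 55)*g(1) = (-85/46 - 55)*(1*(-5 + 1 - 2*1²)) = (-85*1/46 - 55)*(1*(-5 + 1 - 2*1)) = (-85/46 - 55)*(1*(-5 + 1 - 2)) = -2615*(-6)/46 = -2615/46*(-6) = 7845/23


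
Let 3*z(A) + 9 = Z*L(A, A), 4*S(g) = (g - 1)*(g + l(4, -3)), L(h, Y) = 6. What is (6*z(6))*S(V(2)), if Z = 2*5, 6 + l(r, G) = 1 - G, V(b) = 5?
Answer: 306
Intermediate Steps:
l(r, G) = -5 - G (l(r, G) = -6 + (1 - G) = -5 - G)
S(g) = (-1 + g)*(-2 + g)/4 (S(g) = ((g - 1)*(g + (-5 - 1*(-3))))/4 = ((-1 + g)*(g + (-5 + 3)))/4 = ((-1 + g)*(g - 2))/4 = ((-1 + g)*(-2 + g))/4 = (-1 + g)*(-2 + g)/4)
Z = 10
z(A) = 17 (z(A) = -3 + (10*6)/3 = -3 + (⅓)*60 = -3 + 20 = 17)
(6*z(6))*S(V(2)) = (6*17)*(½ - ¾*5 + (¼)*5²) = 102*(½ - 15/4 + (¼)*25) = 102*(½ - 15/4 + 25/4) = 102*3 = 306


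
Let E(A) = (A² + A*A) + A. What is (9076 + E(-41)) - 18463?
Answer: -6066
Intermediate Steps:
E(A) = A + 2*A² (E(A) = (A² + A²) + A = 2*A² + A = A + 2*A²)
(9076 + E(-41)) - 18463 = (9076 - 41*(1 + 2*(-41))) - 18463 = (9076 - 41*(1 - 82)) - 18463 = (9076 - 41*(-81)) - 18463 = (9076 + 3321) - 18463 = 12397 - 18463 = -6066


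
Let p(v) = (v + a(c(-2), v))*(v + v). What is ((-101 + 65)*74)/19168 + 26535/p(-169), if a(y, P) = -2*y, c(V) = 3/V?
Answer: 5611737/16804346 ≈ 0.33395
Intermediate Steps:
p(v) = 2*v*(3 + v) (p(v) = (v - 6/(-2))*(v + v) = (v - 6*(-1)/2)*(2*v) = (v - 2*(-3/2))*(2*v) = (v + 3)*(2*v) = (3 + v)*(2*v) = 2*v*(3 + v))
((-101 + 65)*74)/19168 + 26535/p(-169) = ((-101 + 65)*74)/19168 + 26535/((2*(-169)*(3 - 169))) = -36*74*(1/19168) + 26535/((2*(-169)*(-166))) = -2664*1/19168 + 26535/56108 = -333/2396 + 26535*(1/56108) = -333/2396 + 26535/56108 = 5611737/16804346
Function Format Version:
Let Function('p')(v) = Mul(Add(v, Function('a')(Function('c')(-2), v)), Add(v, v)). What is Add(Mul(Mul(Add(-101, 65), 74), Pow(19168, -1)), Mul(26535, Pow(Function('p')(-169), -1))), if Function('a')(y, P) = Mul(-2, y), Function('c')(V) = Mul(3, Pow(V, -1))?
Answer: Rational(5611737, 16804346) ≈ 0.33395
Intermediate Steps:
Function('p')(v) = Mul(2, v, Add(3, v)) (Function('p')(v) = Mul(Add(v, Mul(-2, Mul(3, Pow(-2, -1)))), Add(v, v)) = Mul(Add(v, Mul(-2, Mul(3, Rational(-1, 2)))), Mul(2, v)) = Mul(Add(v, Mul(-2, Rational(-3, 2))), Mul(2, v)) = Mul(Add(v, 3), Mul(2, v)) = Mul(Add(3, v), Mul(2, v)) = Mul(2, v, Add(3, v)))
Add(Mul(Mul(Add(-101, 65), 74), Pow(19168, -1)), Mul(26535, Pow(Function('p')(-169), -1))) = Add(Mul(Mul(Add(-101, 65), 74), Pow(19168, -1)), Mul(26535, Pow(Mul(2, -169, Add(3, -169)), -1))) = Add(Mul(Mul(-36, 74), Rational(1, 19168)), Mul(26535, Pow(Mul(2, -169, -166), -1))) = Add(Mul(-2664, Rational(1, 19168)), Mul(26535, Pow(56108, -1))) = Add(Rational(-333, 2396), Mul(26535, Rational(1, 56108))) = Add(Rational(-333, 2396), Rational(26535, 56108)) = Rational(5611737, 16804346)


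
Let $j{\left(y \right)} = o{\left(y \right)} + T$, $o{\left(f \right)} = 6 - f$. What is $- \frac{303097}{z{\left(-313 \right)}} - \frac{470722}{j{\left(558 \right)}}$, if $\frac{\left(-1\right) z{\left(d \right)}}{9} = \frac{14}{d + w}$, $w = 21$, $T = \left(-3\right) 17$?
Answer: $- \frac{2961599800}{4221} \approx -7.0164 \cdot 10^{5}$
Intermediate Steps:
$T = -51$
$z{\left(d \right)} = - \frac{126}{21 + d}$ ($z{\left(d \right)} = - 9 \frac{14}{d + 21} = - 9 \frac{14}{21 + d} = - \frac{126}{21 + d}$)
$j{\left(y \right)} = -45 - y$ ($j{\left(y \right)} = \left(6 - y\right) - 51 = -45 - y$)
$- \frac{303097}{z{\left(-313 \right)}} - \frac{470722}{j{\left(558 \right)}} = - \frac{303097}{\left(-126\right) \frac{1}{21 - 313}} - \frac{470722}{-45 - 558} = - \frac{303097}{\left(-126\right) \frac{1}{-292}} - \frac{470722}{-45 - 558} = - \frac{303097}{\left(-126\right) \left(- \frac{1}{292}\right)} - \frac{470722}{-603} = - \frac{303097}{\frac{63}{146}} - - \frac{470722}{603} = \left(-303097\right) \frac{146}{63} + \frac{470722}{603} = - \frac{44252162}{63} + \frac{470722}{603} = - \frac{2961599800}{4221}$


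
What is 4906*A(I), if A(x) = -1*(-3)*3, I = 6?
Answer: 44154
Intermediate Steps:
A(x) = 9 (A(x) = 3*3 = 9)
4906*A(I) = 4906*9 = 44154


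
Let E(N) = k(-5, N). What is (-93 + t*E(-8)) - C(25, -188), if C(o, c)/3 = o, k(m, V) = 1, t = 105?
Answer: -63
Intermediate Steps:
E(N) = 1
C(o, c) = 3*o
(-93 + t*E(-8)) - C(25, -188) = (-93 + 105*1) - 3*25 = (-93 + 105) - 1*75 = 12 - 75 = -63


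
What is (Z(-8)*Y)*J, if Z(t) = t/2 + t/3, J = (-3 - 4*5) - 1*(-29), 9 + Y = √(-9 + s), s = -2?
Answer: 360 - 40*I*√11 ≈ 360.0 - 132.67*I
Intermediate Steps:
Y = -9 + I*√11 (Y = -9 + √(-9 - 2) = -9 + √(-11) = -9 + I*√11 ≈ -9.0 + 3.3166*I)
J = 6 (J = (-3 - 20) + 29 = -23 + 29 = 6)
Z(t) = 5*t/6 (Z(t) = t*(½) + t*(⅓) = t/2 + t/3 = 5*t/6)
(Z(-8)*Y)*J = (((⅚)*(-8))*(-9 + I*√11))*6 = -20*(-9 + I*√11)/3*6 = (60 - 20*I*√11/3)*6 = 360 - 40*I*√11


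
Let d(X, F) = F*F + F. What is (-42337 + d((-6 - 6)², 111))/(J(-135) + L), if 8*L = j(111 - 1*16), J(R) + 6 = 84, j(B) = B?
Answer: -239240/719 ≈ -332.74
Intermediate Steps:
d(X, F) = F + F² (d(X, F) = F² + F = F + F²)
J(R) = 78 (J(R) = -6 + 84 = 78)
L = 95/8 (L = (111 - 1*16)/8 = (111 - 16)/8 = (⅛)*95 = 95/8 ≈ 11.875)
(-42337 + d((-6 - 6)², 111))/(J(-135) + L) = (-42337 + 111*(1 + 111))/(78 + 95/8) = (-42337 + 111*112)/(719/8) = (-42337 + 12432)*(8/719) = -29905*8/719 = -239240/719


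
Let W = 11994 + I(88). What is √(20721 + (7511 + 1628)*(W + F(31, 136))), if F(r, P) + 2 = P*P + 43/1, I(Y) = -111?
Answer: √278029101 ≈ 16674.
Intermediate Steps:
W = 11883 (W = 11994 - 111 = 11883)
F(r, P) = 41 + P² (F(r, P) = -2 + (P*P + 43/1) = -2 + (P² + 43*1) = -2 + (P² + 43) = -2 + (43 + P²) = 41 + P²)
√(20721 + (7511 + 1628)*(W + F(31, 136))) = √(20721 + (7511 + 1628)*(11883 + (41 + 136²))) = √(20721 + 9139*(11883 + (41 + 18496))) = √(20721 + 9139*(11883 + 18537)) = √(20721 + 9139*30420) = √(20721 + 278008380) = √278029101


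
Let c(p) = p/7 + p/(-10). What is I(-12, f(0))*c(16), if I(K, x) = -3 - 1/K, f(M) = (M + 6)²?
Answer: -2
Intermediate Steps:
c(p) = 3*p/70 (c(p) = p*(⅐) + p*(-⅒) = p/7 - p/10 = 3*p/70)
f(M) = (6 + M)²
I(-12, f(0))*c(16) = (-3 - 1/(-12))*((3/70)*16) = (-3 - 1*(-1/12))*(24/35) = (-3 + 1/12)*(24/35) = -35/12*24/35 = -2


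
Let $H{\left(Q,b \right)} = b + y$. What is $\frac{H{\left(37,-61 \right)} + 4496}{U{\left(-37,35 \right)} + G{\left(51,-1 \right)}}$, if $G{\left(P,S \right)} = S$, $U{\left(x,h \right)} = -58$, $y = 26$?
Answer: $- \frac{4461}{59} \approx -75.61$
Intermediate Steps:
$H{\left(Q,b \right)} = 26 + b$ ($H{\left(Q,b \right)} = b + 26 = 26 + b$)
$\frac{H{\left(37,-61 \right)} + 4496}{U{\left(-37,35 \right)} + G{\left(51,-1 \right)}} = \frac{\left(26 - 61\right) + 4496}{-58 - 1} = \frac{-35 + 4496}{-59} = 4461 \left(- \frac{1}{59}\right) = - \frac{4461}{59}$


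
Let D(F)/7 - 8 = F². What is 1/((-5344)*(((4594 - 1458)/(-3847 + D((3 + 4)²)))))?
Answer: -1627/2094848 ≈ -0.00077667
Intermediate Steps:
D(F) = 56 + 7*F²
1/((-5344)*(((4594 - 1458)/(-3847 + D((3 + 4)²))))) = 1/((-5344)*(((4594 - 1458)/(-3847 + (56 + 7*((3 + 4)²)²))))) = -1/(5344*(3136/(-3847 + (56 + 7*(7²)²)))) = -1/(5344*(3136/(-3847 + (56 + 7*49²)))) = -1/(5344*(3136/(-3847 + (56 + 7*2401)))) = -1/(5344*(3136/(-3847 + (56 + 16807)))) = -1/(5344*(3136/(-3847 + 16863))) = -1/(5344*(3136/13016)) = -1/(5344*(3136*(1/13016))) = -1/(5344*392/1627) = -1/5344*1627/392 = -1627/2094848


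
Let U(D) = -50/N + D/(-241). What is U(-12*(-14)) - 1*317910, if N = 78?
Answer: -2988048667/9399 ≈ -3.1791e+5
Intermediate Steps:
U(D) = -25/39 - D/241 (U(D) = -50/78 + D/(-241) = -50*1/78 + D*(-1/241) = -25/39 - D/241)
U(-12*(-14)) - 1*317910 = (-25/39 - (-12)*(-14)/241) - 1*317910 = (-25/39 - 1/241*168) - 317910 = (-25/39 - 168/241) - 317910 = -12577/9399 - 317910 = -2988048667/9399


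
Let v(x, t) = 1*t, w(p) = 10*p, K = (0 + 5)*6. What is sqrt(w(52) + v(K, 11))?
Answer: 3*sqrt(59) ≈ 23.043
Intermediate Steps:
K = 30 (K = 5*6 = 30)
v(x, t) = t
sqrt(w(52) + v(K, 11)) = sqrt(10*52 + 11) = sqrt(520 + 11) = sqrt(531) = 3*sqrt(59)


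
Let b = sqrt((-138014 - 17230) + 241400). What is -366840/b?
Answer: -183420*sqrt(21539)/21539 ≈ -1249.8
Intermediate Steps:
b = 2*sqrt(21539) (b = sqrt(-155244 + 241400) = sqrt(86156) = 2*sqrt(21539) ≈ 293.52)
-366840/b = -366840*sqrt(21539)/43078 = -183420*sqrt(21539)/21539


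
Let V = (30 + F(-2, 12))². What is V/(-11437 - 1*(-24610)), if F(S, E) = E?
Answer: 588/4391 ≈ 0.13391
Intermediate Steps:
V = 1764 (V = (30 + 12)² = 42² = 1764)
V/(-11437 - 1*(-24610)) = 1764/(-11437 - 1*(-24610)) = 1764/(-11437 + 24610) = 1764/13173 = 1764*(1/13173) = 588/4391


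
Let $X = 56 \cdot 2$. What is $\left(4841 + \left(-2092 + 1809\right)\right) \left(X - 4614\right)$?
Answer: $-20520116$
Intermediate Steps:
$X = 112$
$\left(4841 + \left(-2092 + 1809\right)\right) \left(X - 4614\right) = \left(4841 + \left(-2092 + 1809\right)\right) \left(112 - 4614\right) = \left(4841 - 283\right) \left(-4502\right) = 4558 \left(-4502\right) = -20520116$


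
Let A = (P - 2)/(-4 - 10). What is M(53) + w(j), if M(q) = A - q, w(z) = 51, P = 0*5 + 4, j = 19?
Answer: -15/7 ≈ -2.1429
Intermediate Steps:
P = 4 (P = 0 + 4 = 4)
A = -⅐ (A = (4 - 2)/(-4 - 10) = 2/(-14) = 2*(-1/14) = -⅐ ≈ -0.14286)
M(q) = -⅐ - q
M(53) + w(j) = (-⅐ - 1*53) + 51 = (-⅐ - 53) + 51 = -372/7 + 51 = -15/7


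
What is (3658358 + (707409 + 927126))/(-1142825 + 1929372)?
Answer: 5292893/786547 ≈ 6.7293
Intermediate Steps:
(3658358 + (707409 + 927126))/(-1142825 + 1929372) = (3658358 + 1634535)/786547 = 5292893*(1/786547) = 5292893/786547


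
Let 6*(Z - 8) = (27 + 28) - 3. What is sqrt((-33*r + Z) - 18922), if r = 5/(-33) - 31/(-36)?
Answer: I*sqrt(75715)/2 ≈ 137.58*I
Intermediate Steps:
r = 281/396 (r = 5*(-1/33) - 31*(-1/36) = -5/33 + 31/36 = 281/396 ≈ 0.70960)
Z = 50/3 (Z = 8 + ((27 + 28) - 3)/6 = 8 + (55 - 3)/6 = 8 + (1/6)*52 = 8 + 26/3 = 50/3 ≈ 16.667)
sqrt((-33*r + Z) - 18922) = sqrt((-33*281/396 + 50/3) - 18922) = sqrt((-281/12 + 50/3) - 18922) = sqrt(-27/4 - 18922) = sqrt(-75715/4) = I*sqrt(75715)/2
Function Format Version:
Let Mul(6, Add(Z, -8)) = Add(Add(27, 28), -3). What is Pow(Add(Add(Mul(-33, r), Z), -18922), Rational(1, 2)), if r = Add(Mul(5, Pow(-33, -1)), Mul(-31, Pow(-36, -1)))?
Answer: Mul(Rational(1, 2), I, Pow(75715, Rational(1, 2))) ≈ Mul(137.58, I)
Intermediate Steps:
r = Rational(281, 396) (r = Add(Mul(5, Rational(-1, 33)), Mul(-31, Rational(-1, 36))) = Add(Rational(-5, 33), Rational(31, 36)) = Rational(281, 396) ≈ 0.70960)
Z = Rational(50, 3) (Z = Add(8, Mul(Rational(1, 6), Add(Add(27, 28), -3))) = Add(8, Mul(Rational(1, 6), Add(55, -3))) = Add(8, Mul(Rational(1, 6), 52)) = Add(8, Rational(26, 3)) = Rational(50, 3) ≈ 16.667)
Pow(Add(Add(Mul(-33, r), Z), -18922), Rational(1, 2)) = Pow(Add(Add(Mul(-33, Rational(281, 396)), Rational(50, 3)), -18922), Rational(1, 2)) = Pow(Add(Add(Rational(-281, 12), Rational(50, 3)), -18922), Rational(1, 2)) = Pow(Add(Rational(-27, 4), -18922), Rational(1, 2)) = Pow(Rational(-75715, 4), Rational(1, 2)) = Mul(Rational(1, 2), I, Pow(75715, Rational(1, 2)))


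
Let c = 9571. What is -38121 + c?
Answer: -28550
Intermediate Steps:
-38121 + c = -38121 + 9571 = -28550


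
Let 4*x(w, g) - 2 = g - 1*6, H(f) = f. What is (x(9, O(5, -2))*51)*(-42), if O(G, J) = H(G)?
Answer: -1071/2 ≈ -535.50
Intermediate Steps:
O(G, J) = G
x(w, g) = -1 + g/4 (x(w, g) = ½ + (g - 1*6)/4 = ½ + (g - 6)/4 = ½ + (-6 + g)/4 = ½ + (-3/2 + g/4) = -1 + g/4)
(x(9, O(5, -2))*51)*(-42) = ((-1 + (¼)*5)*51)*(-42) = ((-1 + 5/4)*51)*(-42) = ((¼)*51)*(-42) = (51/4)*(-42) = -1071/2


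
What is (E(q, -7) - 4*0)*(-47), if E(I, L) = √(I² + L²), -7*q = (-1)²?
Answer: -47*√2402/7 ≈ -329.07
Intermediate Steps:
q = -⅐ (q = -⅐*(-1)² = -⅐*1 = -⅐ ≈ -0.14286)
(E(q, -7) - 4*0)*(-47) = (√((-⅐)² + (-7)²) - 4*0)*(-47) = (√(1/49 + 49) + 0)*(-47) = (√(2402/49) + 0)*(-47) = (√2402/7 + 0)*(-47) = (√2402/7)*(-47) = -47*√2402/7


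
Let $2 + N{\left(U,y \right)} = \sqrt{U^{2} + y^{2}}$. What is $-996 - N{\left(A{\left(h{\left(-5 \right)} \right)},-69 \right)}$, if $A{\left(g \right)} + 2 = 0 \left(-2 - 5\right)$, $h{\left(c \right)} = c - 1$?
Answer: $-994 - \sqrt{4765} \approx -1063.0$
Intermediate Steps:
$h{\left(c \right)} = -1 + c$ ($h{\left(c \right)} = c - 1 = -1 + c$)
$A{\left(g \right)} = -2$ ($A{\left(g \right)} = -2 + 0 \left(-2 - 5\right) = -2 + 0 \left(-7\right) = -2 + 0 = -2$)
$N{\left(U,y \right)} = -2 + \sqrt{U^{2} + y^{2}}$
$-996 - N{\left(A{\left(h{\left(-5 \right)} \right)},-69 \right)} = -996 - \left(-2 + \sqrt{\left(-2\right)^{2} + \left(-69\right)^{2}}\right) = -996 - \left(-2 + \sqrt{4 + 4761}\right) = -996 - \left(-2 + \sqrt{4765}\right) = -996 + \left(2 - \sqrt{4765}\right) = -994 - \sqrt{4765}$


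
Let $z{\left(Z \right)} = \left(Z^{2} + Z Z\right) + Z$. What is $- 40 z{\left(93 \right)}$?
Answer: $-695640$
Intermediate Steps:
$z{\left(Z \right)} = Z + 2 Z^{2}$ ($z{\left(Z \right)} = \left(Z^{2} + Z^{2}\right) + Z = 2 Z^{2} + Z = Z + 2 Z^{2}$)
$- 40 z{\left(93 \right)} = - 40 \cdot 93 \left(1 + 2 \cdot 93\right) = - 40 \cdot 93 \left(1 + 186\right) = - 40 \cdot 93 \cdot 187 = \left(-40\right) 17391 = -695640$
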